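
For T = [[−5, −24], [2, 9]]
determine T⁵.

[[−725, −2904], [242, 969]]

tr T = 4 and det T = 3, so the characteristic polynomial is λ² − (4)λ + (3) with roots 3 and 1.
Eigenvectors give P = [[−3, 4], [1, −1]] with P⁻¹ = [[1, 4], [1, 3]], and T = P·diag(3, 1)·P⁻¹.
Then T⁵ = P·diag(243, 1)·P⁻¹ = [[−729, 4], [243, −1]] · [[1, 4], [1, 3]] = [[−725, −2904], [242, 969]].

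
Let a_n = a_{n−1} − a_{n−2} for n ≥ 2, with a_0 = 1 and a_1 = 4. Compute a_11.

With companion matrix B = [[1, −1], [1, 0]], [a_n, a_{n−1}]ᵀ = B·[a_{n−1}, a_{n−2}]ᵀ, so [a_11, a_10]ᵀ = B¹⁰·[a_1, a_0]ᵀ.
B¹⁰ = [[−1, 1], [−1, 0]], giving [a_11, a_10]ᵀ = [[−3], [−4]].

−3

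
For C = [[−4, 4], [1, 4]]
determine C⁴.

C² = [[20, 0], [0, 20]]
C³ = [[−80, 80], [20, 80]]
C⁴ = [[400, 0], [0, 400]]

[[400, 0], [0, 400]]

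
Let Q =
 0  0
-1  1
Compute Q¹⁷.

Q² = Q (a projection; rank 1, trace 1), so Q¹⁷ = Q.

[[0, 0], [-1, 1]]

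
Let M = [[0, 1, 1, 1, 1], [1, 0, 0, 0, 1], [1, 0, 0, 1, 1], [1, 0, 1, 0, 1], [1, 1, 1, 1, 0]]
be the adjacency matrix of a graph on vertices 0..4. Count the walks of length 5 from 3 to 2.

The number of length-5 walks from vertex 3 to vertex 2 is entry (3,2) of M⁵, where M is the adjacency matrix.
M² = [[4, 1, 2, 2, 3], [1, 2, 2, 2, 1], [2, 2, 3, 2, 2], [2, 2, 2, 3, 2], [3, 1, 2, 2, 4]]
M³ = [[8, 7, 9, 9, 9], [7, 2, 4, 4, 7], [9, 4, 6, 7, 9], [9, 4, 7, 6, 9], [9, 7, 9, 9, 8]]
M⁴ = [[34, 17, 26, 26, 33], [17, 14, 18, 18, 17], [26, 18, 25, 24, 26], [26, 18, 24, 25, 26], [33, 17, 26, 26, 34]]
M⁵ = [[102, 67, 93, 93, 103], [67, 34, 52, 52, 67], [93, 52, 76, 77, 93], [93, 52, 77, 76, 93], [103, 67, 93, 93, 102]]

77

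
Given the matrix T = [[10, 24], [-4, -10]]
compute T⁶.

[[64, 0], [0, 64]]

tr T = 0 and det T = -4, so the characteristic polynomial is λ² − (0)λ + (-4) with roots 2 and -2.
Eigenvectors give P = [[-3, -2], [1, 1]] with P⁻¹ = [[-1, -2], [1, 3]], and T = P·diag(2, -2)·P⁻¹.
Then T⁶ = P·diag(64, 64)·P⁻¹ = [[-192, -128], [64, 64]] · [[-1, -2], [1, 3]] = [[64, 0], [0, 64]].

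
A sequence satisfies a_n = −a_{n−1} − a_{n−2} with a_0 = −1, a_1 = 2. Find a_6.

With companion matrix C = [[−1, −1], [1, 0]], [a_n, a_{n−1}]ᵀ = C·[a_{n−1}, a_{n−2}]ᵀ, so [a_6, a_5]ᵀ = C⁵·[a_1, a_0]ᵀ.
C⁵ = [[0, 1], [−1, −1]], giving [a_6, a_5]ᵀ = [[−1], [−1]].

−1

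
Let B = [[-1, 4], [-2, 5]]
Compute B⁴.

tr B = 4 and det B = 3, so the characteristic polynomial is λ² − (4)λ + (3) with roots 1 and 3.
Eigenvectors give P = [[2, 1], [1, 1]] with P⁻¹ = [[1, -1], [-1, 2]], and B = P·diag(1, 3)·P⁻¹.
Then B⁴ = P·diag(1, 81)·P⁻¹ = [[2, 81], [1, 81]] · [[1, -1], [-1, 2]] = [[-79, 160], [-80, 161]].

[[-79, 160], [-80, 161]]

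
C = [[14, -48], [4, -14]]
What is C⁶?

[[64, 0], [0, 64]]

tr C = 0 and det C = -4, so the characteristic polynomial is λ² − (0)λ + (-4) with roots 2 and -2.
Eigenvectors give P = [[-4, -3], [-1, -1]] with P⁻¹ = [[-1, 3], [1, -4]], and C = P·diag(2, -2)·P⁻¹.
Then C⁶ = P·diag(64, 64)·P⁻¹ = [[-256, -192], [-64, -64]] · [[-1, 3], [1, -4]] = [[64, 0], [0, 64]].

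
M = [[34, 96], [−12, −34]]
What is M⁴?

[[16, 0], [0, 16]]

tr M = 0 and det M = −4, so the characteristic polynomial is λ² − (0)λ + (−4) with roots 2 and −2.
Eigenvectors give P = [[−3, −8], [1, 3]] with P⁻¹ = [[−3, −8], [1, 3]], and M = P·diag(2, −2)·P⁻¹.
Then M⁴ = P·diag(16, 16)·P⁻¹ = [[−48, −128], [16, 48]] · [[−3, −8], [1, 3]] = [[16, 0], [0, 16]].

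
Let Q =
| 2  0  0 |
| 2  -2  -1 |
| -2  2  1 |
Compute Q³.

[[8, 0, 0], [6, -2, -1], [-6, 2, 1]]

Q² = [[4, 0, 0], [2, 2, 1], [-2, -2, -1]]
Q³ = [[8, 0, 0], [6, -2, -1], [-6, 2, 1]]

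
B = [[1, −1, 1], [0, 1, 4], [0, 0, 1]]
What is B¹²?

[[1, −12, −252], [0, 1, 48], [0, 0, 1]]

B = I + N where N = [[0, −1, 1], [0, 0, 4], [0, 0, 0]] is strictly upper-triangular, so N³ = 0.
(I + N)¹² = I + 12·N + 66·N² = [[1, −12, −252], [0, 1, 48], [0, 0, 1]].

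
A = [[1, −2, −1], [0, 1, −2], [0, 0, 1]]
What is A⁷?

[[1, −14, 77], [0, 1, −14], [0, 0, 1]]

A = I + N where N = [[0, −2, −1], [0, 0, −2], [0, 0, 0]] is strictly upper-triangular, so N³ = 0.
(I + N)⁷ = I + 7·N + 21·N² = [[1, −14, 77], [0, 1, −14], [0, 0, 1]].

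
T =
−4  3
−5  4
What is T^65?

T² = I (check: tr T = 0 and det T = −1), so T^65 = T since 65 is odd.

[[−4, 3], [−5, 4]]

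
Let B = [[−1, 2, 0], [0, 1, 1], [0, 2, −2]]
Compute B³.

[[−1, 6, −4], [0, 1, 5], [0, 10, −14]]

B² = [[1, 0, 2], [0, 3, −1], [0, −2, 6]]
B³ = [[−1, 6, −4], [0, 1, 5], [0, 10, −14]]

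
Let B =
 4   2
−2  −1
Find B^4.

B^2 = [[12, 6], [−6, −3]]
B^3 = [[36, 18], [−18, −9]]
B^4 = [[108, 54], [−54, −27]]

[[108, 54], [−54, −27]]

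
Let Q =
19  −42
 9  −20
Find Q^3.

[[55, −126], [27, −62]]

tr Q = −1 and det Q = −2, so the characteristic polynomial is λ² − (−1)λ + (−2) with roots 1 and −2.
Eigenvectors give P = [[7, 2], [3, 1]] with P⁻¹ = [[1, −2], [−3, 7]], and Q = P·diag(1, −2)·P⁻¹.
Then Q^3 = P·diag(1, −8)·P⁻¹ = [[7, −16], [3, −8]] · [[1, −2], [−3, 7]] = [[55, −126], [27, −62]].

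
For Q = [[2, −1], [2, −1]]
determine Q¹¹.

Q² = Q (a projection; rank 1, trace 1), so Q¹¹ = Q.

[[2, −1], [2, −1]]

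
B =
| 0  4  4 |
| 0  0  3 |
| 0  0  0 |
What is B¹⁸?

[[0, 0, 0], [0, 0, 0], [0, 0, 0]]

B is strictly triangular, hence nilpotent: B³ = 0, so B¹⁸ = 0.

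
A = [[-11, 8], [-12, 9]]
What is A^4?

tr A = -2 and det A = -3, so the characteristic polynomial is λ² − (-2)λ + (-3) with roots 1 and -3.
Eigenvectors give P = [[2, 1], [3, 1]] with P⁻¹ = [[-1, 1], [3, -2]], and A = P·diag(1, -3)·P⁻¹.
Then A^4 = P·diag(1, 81)·P⁻¹ = [[2, 81], [3, 81]] · [[-1, 1], [3, -2]] = [[241, -160], [240, -159]].

[[241, -160], [240, -159]]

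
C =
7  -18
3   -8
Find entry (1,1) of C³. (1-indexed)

tr C = -1 and det C = -2, so the characteristic polynomial is λ² − (-1)λ + (-2) with roots 1 and -2.
Eigenvectors give P = [[-3, 2], [-1, 1]] with P⁻¹ = [[-1, 2], [-1, 3]], and C = P·diag(1, -2)·P⁻¹.
Then C³ = P·diag(1, -8)·P⁻¹ = [[-3, -16], [-1, -8]] · [[-1, 2], [-1, 3]] = [[19, -54], [9, -26]].

19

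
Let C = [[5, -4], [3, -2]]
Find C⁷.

tr C = 3 and det C = 2, so the characteristic polynomial is λ² − (3)λ + (2) with roots 2 and 1.
Eigenvectors give P = [[4, 1], [3, 1]] with P⁻¹ = [[1, -1], [-3, 4]], and C = P·diag(2, 1)·P⁻¹.
Then C⁷ = P·diag(128, 1)·P⁻¹ = [[512, 1], [384, 1]] · [[1, -1], [-3, 4]] = [[509, -508], [381, -380]].

[[509, -508], [381, -380]]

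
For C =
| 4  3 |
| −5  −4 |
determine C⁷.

C² = I (check: tr C = 0 and det C = −1), so C⁷ = C since 7 is odd.

[[4, 3], [−5, −4]]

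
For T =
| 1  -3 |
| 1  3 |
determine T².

[[-2, -12], [4, 6]]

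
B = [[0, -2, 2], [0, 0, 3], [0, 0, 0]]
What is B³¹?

[[0, 0, 0], [0, 0, 0], [0, 0, 0]]

B is strictly triangular, hence nilpotent: B³ = 0, so B³¹ = 0.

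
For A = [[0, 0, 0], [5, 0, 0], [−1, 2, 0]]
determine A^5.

A is strictly triangular, hence nilpotent: A^3 = 0, so A^5 = 0.

[[0, 0, 0], [0, 0, 0], [0, 0, 0]]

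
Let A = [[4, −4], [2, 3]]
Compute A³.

A² = [[8, −28], [14, 1]]
A³ = [[−24, −116], [58, −53]]

[[−24, −116], [58, −53]]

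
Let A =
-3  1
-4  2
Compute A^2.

[[5, -1], [4, 0]]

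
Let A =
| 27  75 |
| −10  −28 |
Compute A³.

tr A = −1 and det A = −6, so the characteristic polynomial is λ² − (−1)λ + (−6) with roots −3 and 2.
Eigenvectors give P = [[−5, 3], [2, −1]] with P⁻¹ = [[1, 3], [2, 5]], and A = P·diag(−3, 2)·P⁻¹.
Then A³ = P·diag(−27, 8)·P⁻¹ = [[135, 24], [−54, −8]] · [[1, 3], [2, 5]] = [[183, 525], [−70, −202]].

[[183, 525], [−70, −202]]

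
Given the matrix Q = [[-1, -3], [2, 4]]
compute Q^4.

[[-29, -45], [30, 46]]

Q^2 = [[-5, -9], [6, 10]]
Q^3 = [[-13, -21], [14, 22]]
Q^4 = [[-29, -45], [30, 46]]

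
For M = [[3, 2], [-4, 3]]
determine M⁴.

[[-287, 24], [-48, -287]]

M² = [[1, 12], [-24, 1]]
M³ = [[-45, 38], [-76, -45]]
M⁴ = [[-287, 24], [-48, -287]]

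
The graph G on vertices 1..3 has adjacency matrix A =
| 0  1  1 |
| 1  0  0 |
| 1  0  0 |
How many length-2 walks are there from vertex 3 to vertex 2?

The number of length-2 walks from vertex 3 to vertex 2 is entry (3,2) of A², where A is the adjacency matrix.
A² = [[2, 0, 0], [0, 1, 1], [0, 1, 1]]

1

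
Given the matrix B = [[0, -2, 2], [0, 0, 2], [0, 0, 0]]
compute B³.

B is strictly triangular, hence nilpotent: B³ = 0, so B³ = 0.

[[0, 0, 0], [0, 0, 0], [0, 0, 0]]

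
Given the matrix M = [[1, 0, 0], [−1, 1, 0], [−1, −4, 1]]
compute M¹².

M = I + N where N = [[0, 0, 0], [−1, 0, 0], [−1, −4, 0]] is strictly lower-triangular, so N³ = 0.
(I + N)¹² = I + 12·N + 66·N² = [[1, 0, 0], [−12, 1, 0], [252, −48, 1]].

[[1, 0, 0], [−12, 1, 0], [252, −48, 1]]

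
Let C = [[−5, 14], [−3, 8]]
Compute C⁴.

tr C = 3 and det C = 2, so the characteristic polynomial is λ² − (3)λ + (2) with roots 1 and 2.
Eigenvectors give P = [[7, 2], [3, 1]] with P⁻¹ = [[1, −2], [−3, 7]], and C = P·diag(1, 2)·P⁻¹.
Then C⁴ = P·diag(1, 16)·P⁻¹ = [[7, 32], [3, 16]] · [[1, −2], [−3, 7]] = [[−89, 210], [−45, 106]].

[[−89, 210], [−45, 106]]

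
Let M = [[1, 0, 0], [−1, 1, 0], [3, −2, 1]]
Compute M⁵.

M = I + N where N = [[0, 0, 0], [−1, 0, 0], [3, −2, 0]] is strictly lower-triangular, so N³ = 0.
(I + N)⁵ = I + 5·N + 10·N² = [[1, 0, 0], [−5, 1, 0], [35, −10, 1]].

[[1, 0, 0], [−5, 1, 0], [35, −10, 1]]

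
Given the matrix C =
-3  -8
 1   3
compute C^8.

[[1, 0], [0, 1]]

C² = I (check: tr C = 0 and det C = -1), so C^8 = I since 8 is even.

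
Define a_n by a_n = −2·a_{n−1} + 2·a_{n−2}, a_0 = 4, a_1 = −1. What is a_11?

With companion matrix B = [[−2, 2], [1, 0]], [a_n, a_{n−1}]ᵀ = B·[a_{n−1}, a_{n−2}]ᵀ, so [a_11, a_10]ᵀ = B¹⁰·[a_1, a_0]ᵀ.
B¹⁰ = [[18272, −13376], [−6688, 4896]], giving [a_11, a_10]ᵀ = [[−71776], [26272]].

−71776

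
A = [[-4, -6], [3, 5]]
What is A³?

[[-10, -18], [9, 17]]

tr A = 1 and det A = -2, so the characteristic polynomial is λ² − (1)λ + (-2) with roots 2 and -1.
Eigenvectors give P = [[1, -2], [-1, 1]] with P⁻¹ = [[-1, -2], [-1, -1]], and A = P·diag(2, -1)·P⁻¹.
Then A³ = P·diag(8, -1)·P⁻¹ = [[8, 2], [-8, -1]] · [[-1, -2], [-1, -1]] = [[-10, -18], [9, 17]].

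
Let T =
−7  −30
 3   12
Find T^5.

tr T = 5 and det T = 6, so the characteristic polynomial is λ² − (5)λ + (6) with roots 3 and 2.
Eigenvectors give P = [[−3, 10], [1, −3]] with P⁻¹ = [[3, 10], [1, 3]], and T = P·diag(3, 2)·P⁻¹.
Then T^5 = P·diag(243, 32)·P⁻¹ = [[−729, 320], [243, −96]] · [[3, 10], [1, 3]] = [[−1867, −6330], [633, 2142]].

[[−1867, −6330], [633, 2142]]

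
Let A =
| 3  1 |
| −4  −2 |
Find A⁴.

A² = [[5, 1], [−4, 0]]
A³ = [[11, 3], [−12, −4]]
A⁴ = [[21, 5], [−20, −4]]

[[21, 5], [−20, −4]]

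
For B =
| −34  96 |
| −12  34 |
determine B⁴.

[[16, 0], [0, 16]]

tr B = 0 and det B = −4, so the characteristic polynomial is λ² − (0)λ + (−4) with roots 2 and −2.
Eigenvectors give P = [[−8, 3], [−3, 1]] with P⁻¹ = [[1, −3], [3, −8]], and B = P·diag(2, −2)·P⁻¹.
Then B⁴ = P·diag(16, 16)·P⁻¹ = [[−128, 48], [−48, 16]] · [[1, −3], [3, −8]] = [[16, 0], [0, 16]].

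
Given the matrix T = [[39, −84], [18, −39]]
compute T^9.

[[255879, −551124], [118098, −255879]]

tr T = 0 and det T = −9, so the characteristic polynomial is λ² − (0)λ + (−9) with roots −3 and 3.
Eigenvectors give P = [[2, 7], [1, 3]] with P⁻¹ = [[−3, 7], [1, −2]], and T = P·diag(−3, 3)·P⁻¹.
Then T^9 = P·diag(−19683, 19683)·P⁻¹ = [[−39366, 137781], [−19683, 59049]] · [[−3, 7], [1, −2]] = [[255879, −551124], [118098, −255879]].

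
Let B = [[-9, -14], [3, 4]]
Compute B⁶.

tr B = -5 and det B = 6, so the characteristic polynomial is λ² − (-5)λ + (6) with roots -3 and -2.
Eigenvectors give P = [[7, -2], [-3, 1]] with P⁻¹ = [[1, 2], [3, 7]], and B = P·diag(-3, -2)·P⁻¹.
Then B⁶ = P·diag(729, 64)·P⁻¹ = [[5103, -128], [-2187, 64]] · [[1, 2], [3, 7]] = [[4719, 9310], [-1995, -3926]].

[[4719, 9310], [-1995, -3926]]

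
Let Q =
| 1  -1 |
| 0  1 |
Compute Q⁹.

Q = I + N where N = [[0, -1], [0, 0]] is strictly upper-triangular, so N² = 0.
(I + N)⁹ = I + 9·N = [[1, -9], [0, 1]].

[[1, -9], [0, 1]]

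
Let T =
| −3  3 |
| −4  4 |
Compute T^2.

[[−3, 3], [−4, 4]]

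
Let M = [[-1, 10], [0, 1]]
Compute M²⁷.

[[-1, 10], [0, 1]]

M² = I (check: tr M = 0 and det M = -1), so M²⁷ = M since 27 is odd.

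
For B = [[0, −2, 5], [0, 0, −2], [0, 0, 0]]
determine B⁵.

B is strictly triangular, hence nilpotent: B³ = 0, so B⁵ = 0.

[[0, 0, 0], [0, 0, 0], [0, 0, 0]]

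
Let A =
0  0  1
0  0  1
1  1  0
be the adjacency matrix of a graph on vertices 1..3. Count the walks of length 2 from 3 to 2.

0

The number of length-2 walks from vertex 3 to vertex 2 is entry (3,2) of A², where A is the adjacency matrix.
A² = [[1, 1, 0], [1, 1, 0], [0, 0, 2]]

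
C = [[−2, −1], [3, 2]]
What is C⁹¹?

C² = I (check: tr C = 0 and det C = −1), so C⁹¹ = C since 91 is odd.

[[−2, −1], [3, 2]]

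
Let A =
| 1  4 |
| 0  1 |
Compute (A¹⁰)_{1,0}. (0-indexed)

A = I + N where N = [[0, 4], [0, 0]] is strictly upper-triangular, so N² = 0.
(I + N)¹⁰ = I + 10·N = [[1, 40], [0, 1]].

0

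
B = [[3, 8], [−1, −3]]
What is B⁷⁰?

B² = I (check: tr B = 0 and det B = −1), so B⁷⁰ = I since 70 is even.

[[1, 0], [0, 1]]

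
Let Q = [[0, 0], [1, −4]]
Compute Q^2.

[[0, 0], [−4, 16]]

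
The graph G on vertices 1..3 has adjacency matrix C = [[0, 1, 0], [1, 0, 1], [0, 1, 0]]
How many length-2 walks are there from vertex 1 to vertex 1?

The number of length-2 walks from vertex 1 to vertex 1 is entry (1,1) of C², where C is the adjacency matrix.
C² = [[1, 0, 1], [0, 2, 0], [1, 0, 1]]

1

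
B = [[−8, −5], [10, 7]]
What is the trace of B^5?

tr B = −1 and det B = −6, so the characteristic polynomial is λ² − (−1)λ + (−6) with roots −3 and 2.
Eigenvectors give P = [[−1, 1], [1, −2]] with P⁻¹ = [[−2, −1], [−1, −1]], and B = P·diag(−3, 2)·P⁻¹.
Then B^5 = P·diag(−243, 32)·P⁻¹ = [[243, 32], [−243, −64]] · [[−2, −1], [−1, −1]] = [[−518, −275], [550, 307]].

−211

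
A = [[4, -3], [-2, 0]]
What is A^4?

A^2 = [[22, -12], [-8, 6]]
A^3 = [[112, -66], [-44, 24]]
A^4 = [[580, -336], [-224, 132]]

[[580, -336], [-224, 132]]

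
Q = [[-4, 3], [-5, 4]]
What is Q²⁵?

[[-4, 3], [-5, 4]]

Q² = I (check: tr Q = 0 and det Q = -1), so Q²⁵ = Q since 25 is odd.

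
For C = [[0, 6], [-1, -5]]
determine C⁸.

[[-12354, -37830], [6305, 19171]]

tr C = -5 and det C = 6, so the characteristic polynomial is λ² − (-5)λ + (6) with roots -2 and -3.
Eigenvectors give P = [[3, -2], [-1, 1]] with P⁻¹ = [[1, 2], [1, 3]], and C = P·diag(-2, -3)·P⁻¹.
Then C⁸ = P·diag(256, 6561)·P⁻¹ = [[768, -13122], [-256, 6561]] · [[1, 2], [1, 3]] = [[-12354, -37830], [6305, 19171]].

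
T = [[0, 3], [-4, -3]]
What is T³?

T² = [[-12, -9], [12, -3]]
T³ = [[36, -9], [12, 45]]

[[36, -9], [12, 45]]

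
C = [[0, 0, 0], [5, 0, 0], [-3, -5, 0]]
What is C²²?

[[0, 0, 0], [0, 0, 0], [0, 0, 0]]

C is strictly triangular, hence nilpotent: C³ = 0, so C²² = 0.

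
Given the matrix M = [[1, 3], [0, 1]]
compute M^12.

[[1, 36], [0, 1]]

M = I + N where N = [[0, 3], [0, 0]] is strictly upper-triangular, so N^2 = 0.
(I + N)^12 = I + 12·N = [[1, 36], [0, 1]].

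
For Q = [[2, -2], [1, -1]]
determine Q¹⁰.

Q² = Q (a projection; rank 1, trace 1), so Q¹⁰ = Q.

[[2, -2], [1, -1]]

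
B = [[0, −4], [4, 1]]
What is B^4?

B^2 = [[−16, −4], [4, −15]]
B^3 = [[−16, 60], [−60, −31]]
B^4 = [[240, 124], [−124, 209]]

[[240, 124], [−124, 209]]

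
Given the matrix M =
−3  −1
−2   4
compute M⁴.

M² = [[11, −1], [−2, 18]]
M³ = [[−31, −15], [−30, 74]]
M⁴ = [[123, −29], [−58, 326]]

[[123, −29], [−58, 326]]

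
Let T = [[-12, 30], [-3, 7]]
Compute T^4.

[[666, -1950], [195, -569]]

tr T = -5 and det T = 6, so the characteristic polynomial is λ² − (-5)λ + (6) with roots -2 and -3.
Eigenvectors give P = [[-3, 10], [-1, 3]] with P⁻¹ = [[3, -10], [1, -3]], and T = P·diag(-2, -3)·P⁻¹.
Then T^4 = P·diag(16, 81)·P⁻¹ = [[-48, 810], [-16, 243]] · [[3, -10], [1, -3]] = [[666, -1950], [195, -569]].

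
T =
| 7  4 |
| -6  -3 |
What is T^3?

[[79, 52], [-78, -51]]

tr T = 4 and det T = 3, so the characteristic polynomial is λ² − (4)λ + (3) with roots 1 and 3.
Eigenvectors give P = [[-2, 1], [3, -1]] with P⁻¹ = [[1, 1], [3, 2]], and T = P·diag(1, 3)·P⁻¹.
Then T^3 = P·diag(1, 27)·P⁻¹ = [[-2, 27], [3, -27]] · [[1, 1], [3, 2]] = [[79, 52], [-78, -51]].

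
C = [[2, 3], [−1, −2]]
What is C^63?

C² = I (check: tr C = 0 and det C = −1), so C^63 = C since 63 is odd.

[[2, 3], [−1, −2]]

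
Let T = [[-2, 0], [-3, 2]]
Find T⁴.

T² = [[4, 0], [0, 4]]
T³ = [[-8, 0], [-12, 8]]
T⁴ = [[16, 0], [0, 16]]

[[16, 0], [0, 16]]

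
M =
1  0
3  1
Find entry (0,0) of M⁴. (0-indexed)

M = I + N where N = [[0, 0], [3, 0]] is strictly lower-triangular, so N² = 0.
(I + N)⁴ = I + 4·N = [[1, 0], [12, 1]].

1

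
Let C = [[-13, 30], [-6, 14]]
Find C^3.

[[-37, 90], [-18, 44]]

tr C = 1 and det C = -2, so the characteristic polynomial is λ² − (1)λ + (-2) with roots -1 and 2.
Eigenvectors give P = [[5, -2], [2, -1]] with P⁻¹ = [[1, -2], [2, -5]], and C = P·diag(-1, 2)·P⁻¹.
Then C^3 = P·diag(-1, 8)·P⁻¹ = [[-5, -16], [-2, -8]] · [[1, -2], [2, -5]] = [[-37, 90], [-18, 44]].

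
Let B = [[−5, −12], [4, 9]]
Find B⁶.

tr B = 4 and det B = 3, so the characteristic polynomial is λ² − (4)λ + (3) with roots 3 and 1.
Eigenvectors give P = [[−3, −2], [2, 1]] with P⁻¹ = [[1, 2], [−2, −3]], and B = P·diag(3, 1)·P⁻¹.
Then B⁶ = P·diag(729, 1)·P⁻¹ = [[−2187, −2], [1458, 1]] · [[1, 2], [−2, −3]] = [[−2183, −4368], [1456, 2913]].

[[−2183, −4368], [1456, 2913]]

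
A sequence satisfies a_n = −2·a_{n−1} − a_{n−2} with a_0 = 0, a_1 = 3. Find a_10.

With companion matrix T = [[−2, −1], [1, 0]], [a_n, a_{n−1}]ᵀ = T·[a_{n−1}, a_{n−2}]ᵀ, so [a_10, a_9]ᵀ = T⁹·[a_1, a_0]ᵀ.
T⁹ = [[−10, −9], [9, 8]], giving [a_10, a_9]ᵀ = [[−30], [27]].

−30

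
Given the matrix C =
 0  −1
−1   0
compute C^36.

[[1, 0], [0, 1]]

C² = I (check: tr C = 0 and det C = −1), so C^36 = I since 36 is even.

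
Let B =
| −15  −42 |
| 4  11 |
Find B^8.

[[45921, 137760], [−13120, −39359]]

tr B = −4 and det B = 3, so the characteristic polynomial is λ² − (−4)λ + (3) with roots −1 and −3.
Eigenvectors give P = [[−3, −7], [1, 2]] with P⁻¹ = [[2, 7], [−1, −3]], and B = P·diag(−1, −3)·P⁻¹.
Then B^8 = P·diag(1, 6561)·P⁻¹ = [[−3, −45927], [1, 13122]] · [[2, 7], [−1, −3]] = [[45921, 137760], [−13120, −39359]].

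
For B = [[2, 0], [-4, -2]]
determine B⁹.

[[512, 0], [-1024, -512]]

tr B = 0 and det B = -4, so the characteristic polynomial is λ² − (0)λ + (-4) with roots 2 and -2.
Eigenvectors give P = [[-1, 0], [1, -1]] with P⁻¹ = [[-1, 0], [-1, -1]], and B = P·diag(2, -2)·P⁻¹.
Then B⁹ = P·diag(512, -512)·P⁻¹ = [[-512, 0], [512, 512]] · [[-1, 0], [-1, -1]] = [[512, 0], [-1024, -512]].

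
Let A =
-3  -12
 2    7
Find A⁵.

tr A = 4 and det A = 3, so the characteristic polynomial is λ² − (4)λ + (3) with roots 1 and 3.
Eigenvectors give P = [[3, -2], [-1, 1]] with P⁻¹ = [[1, 2], [1, 3]], and A = P·diag(1, 3)·P⁻¹.
Then A⁵ = P·diag(1, 243)·P⁻¹ = [[3, -486], [-1, 243]] · [[1, 2], [1, 3]] = [[-483, -1452], [242, 727]].

[[-483, -1452], [242, 727]]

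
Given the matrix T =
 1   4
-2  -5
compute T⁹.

[[19681, 39364], [-19682, -39365]]

tr T = -4 and det T = 3, so the characteristic polynomial is λ² − (-4)λ + (3) with roots -1 and -3.
Eigenvectors give P = [[2, 1], [-1, -1]] with P⁻¹ = [[1, 1], [-1, -2]], and T = P·diag(-1, -3)·P⁻¹.
Then T⁹ = P·diag(-1, -19683)·P⁻¹ = [[-2, -19683], [1, 19683]] · [[1, 1], [-1, -2]] = [[19681, 39364], [-19682, -39365]].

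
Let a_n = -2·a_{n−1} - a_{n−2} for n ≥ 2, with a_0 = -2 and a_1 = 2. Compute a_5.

2

With companion matrix A = [[-2, -1], [1, 0]], [a_n, a_{n−1}]ᵀ = A·[a_{n−1}, a_{n−2}]ᵀ, so [a_5, a_4]ᵀ = A⁴·[a_1, a_0]ᵀ.
A⁴ = [[5, 4], [-4, -3]], giving [a_5, a_4]ᵀ = [[2], [-2]].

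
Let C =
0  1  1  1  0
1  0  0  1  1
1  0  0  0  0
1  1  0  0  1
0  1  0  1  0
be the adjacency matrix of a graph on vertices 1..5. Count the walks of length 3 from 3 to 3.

The number of length-3 walks from vertex 3 to vertex 3 is entry (3,3) of C^3, where C is the adjacency matrix.
C^2 = [[3, 1, 0, 1, 2], [1, 3, 1, 2, 1], [0, 1, 1, 1, 0], [1, 2, 1, 3, 1], [2, 1, 0, 1, 2]]
C^3 = [[2, 6, 3, 6, 2], [6, 4, 1, 5, 5], [3, 1, 0, 1, 2], [6, 5, 1, 4, 5], [2, 5, 2, 5, 2]]

0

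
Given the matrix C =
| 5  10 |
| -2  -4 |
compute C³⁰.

[[5, 10], [-2, -4]]

C² = C (a projection; rank 1, trace 1), so C³⁰ = C.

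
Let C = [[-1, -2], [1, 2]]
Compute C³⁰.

C² = C (a projection; rank 1, trace 1), so C³⁰ = C.

[[-1, -2], [1, 2]]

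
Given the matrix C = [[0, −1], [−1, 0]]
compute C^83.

[[0, −1], [−1, 0]]

C² = I (check: tr C = 0 and det C = −1), so C^83 = C since 83 is odd.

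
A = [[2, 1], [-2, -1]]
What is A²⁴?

A² = A (a projection; rank 1, trace 1), so A²⁴ = A.

[[2, 1], [-2, -1]]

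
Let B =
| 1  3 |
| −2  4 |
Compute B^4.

[[−125, 75], [−50, −50]]

B^2 = [[−5, 15], [−10, 10]]
B^3 = [[−35, 45], [−30, 10]]
B^4 = [[−125, 75], [−50, −50]]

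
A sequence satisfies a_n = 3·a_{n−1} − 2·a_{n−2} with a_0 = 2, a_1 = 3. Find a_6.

65

With companion matrix T = [[3, −2], [1, 0]], [a_n, a_{n−1}]ᵀ = T·[a_{n−1}, a_{n−2}]ᵀ, so [a_6, a_5]ᵀ = T^5·[a_1, a_0]ᵀ.
T^5 = [[63, −62], [31, −30]], giving [a_6, a_5]ᵀ = [[65], [33]].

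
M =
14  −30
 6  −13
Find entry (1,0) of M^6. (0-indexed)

126

tr M = 1 and det M = −2, so the characteristic polynomial is λ² − (1)λ + (−2) with roots −1 and 2.
Eigenvectors give P = [[2, −5], [1, −2]] with P⁻¹ = [[−2, 5], [−1, 2]], and M = P·diag(−1, 2)·P⁻¹.
Then M^6 = P·diag(1, 64)·P⁻¹ = [[2, −320], [1, −128]] · [[−2, 5], [−1, 2]] = [[316, −630], [126, −251]].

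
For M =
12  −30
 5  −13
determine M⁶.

[[−1266, 3990], [−665, 2059]]

tr M = −1 and det M = −6, so the characteristic polynomial is λ² − (−1)λ + (−6) with roots −3 and 2.
Eigenvectors give P = [[2, 3], [1, 1]] with P⁻¹ = [[−1, 3], [1, −2]], and M = P·diag(−3, 2)·P⁻¹.
Then M⁶ = P·diag(729, 64)·P⁻¹ = [[1458, 192], [729, 64]] · [[−1, 3], [1, −2]] = [[−1266, 3990], [−665, 2059]].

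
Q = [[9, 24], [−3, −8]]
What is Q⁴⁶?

Q² = Q (a projection; rank 1, trace 1), so Q⁴⁶ = Q.

[[9, 24], [−3, −8]]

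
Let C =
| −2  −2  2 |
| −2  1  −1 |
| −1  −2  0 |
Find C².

[[6, −2, −2], [3, 7, −5], [6, 0, 0]]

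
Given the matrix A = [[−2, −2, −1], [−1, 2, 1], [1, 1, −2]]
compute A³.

A² = [[5, −1, 2], [1, 7, 1], [−5, −2, 4]]
A³ = [[−7, −10, −10], [−8, 13, 4], [16, 10, −5]]

[[−7, −10, −10], [−8, 13, 4], [16, 10, −5]]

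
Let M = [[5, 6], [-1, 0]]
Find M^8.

[[19171, 37830], [-6305, -12354]]

tr M = 5 and det M = 6, so the characteristic polynomial is λ² − (5)λ + (6) with roots 3 and 2.
Eigenvectors give P = [[-3, -2], [1, 1]] with P⁻¹ = [[-1, -2], [1, 3]], and M = P·diag(3, 2)·P⁻¹.
Then M^8 = P·diag(6561, 256)·P⁻¹ = [[-19683, -512], [6561, 256]] · [[-1, -2], [1, 3]] = [[19171, 37830], [-6305, -12354]].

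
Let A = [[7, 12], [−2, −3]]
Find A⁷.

[[6559, 13116], [−2186, −4371]]

tr A = 4 and det A = 3, so the characteristic polynomial is λ² − (4)λ + (3) with roots 1 and 3.
Eigenvectors give P = [[−2, 3], [1, −1]] with P⁻¹ = [[1, 3], [1, 2]], and A = P·diag(1, 3)·P⁻¹.
Then A⁷ = P·diag(1, 2187)·P⁻¹ = [[−2, 6561], [1, −2187]] · [[1, 3], [1, 2]] = [[6559, 13116], [−2186, −4371]].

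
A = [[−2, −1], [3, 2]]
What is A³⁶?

A² = I (check: tr A = 0 and det A = −1), so A³⁶ = I since 36 is even.

[[1, 0], [0, 1]]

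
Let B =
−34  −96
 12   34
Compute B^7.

[[−2176, −6144], [768, 2176]]

tr B = 0 and det B = −4, so the characteristic polynomial is λ² − (0)λ + (−4) with roots 2 and −2.
Eigenvectors give P = [[−8, −3], [3, 1]] with P⁻¹ = [[1, 3], [−3, −8]], and B = P·diag(2, −2)·P⁻¹.
Then B^7 = P·diag(128, −128)·P⁻¹ = [[−1024, 384], [384, −128]] · [[1, 3], [−3, −8]] = [[−2176, −6144], [768, 2176]].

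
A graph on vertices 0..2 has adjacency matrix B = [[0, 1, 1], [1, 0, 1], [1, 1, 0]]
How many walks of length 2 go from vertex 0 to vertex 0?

The number of length-2 walks from vertex 0 to vertex 0 is entry (0,0) of B², where B is the adjacency matrix.
B² = [[2, 1, 1], [1, 2, 1], [1, 1, 2]]

2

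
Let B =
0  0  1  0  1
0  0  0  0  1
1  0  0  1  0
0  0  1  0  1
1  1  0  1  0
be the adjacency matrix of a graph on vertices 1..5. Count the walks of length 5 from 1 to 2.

0

The number of length-5 walks from vertex 1 to vertex 2 is entry (1,2) of B⁵, where B is the adjacency matrix.
B² = [[2, 1, 0, 2, 0], [1, 1, 0, 1, 0], [0, 0, 2, 0, 2], [2, 1, 0, 2, 0], [0, 0, 2, 0, 3]]
B³ = [[0, 0, 4, 0, 5], [0, 0, 2, 0, 3], [4, 2, 0, 4, 0], [0, 0, 4, 0, 5], [5, 3, 0, 5, 0]]
B⁴ = [[9, 5, 0, 9, 0], [5, 3, 0, 5, 0], [0, 0, 8, 0, 10], [9, 5, 0, 9, 0], [0, 0, 10, 0, 13]]
B⁵ = [[0, 0, 18, 0, 23], [0, 0, 10, 0, 13], [18, 10, 0, 18, 0], [0, 0, 18, 0, 23], [23, 13, 0, 23, 0]]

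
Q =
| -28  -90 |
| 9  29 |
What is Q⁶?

tr Q = 1 and det Q = -2, so the characteristic polynomial is λ² − (1)λ + (-2) with roots 2 and -1.
Eigenvectors give P = [[-3, 10], [1, -3]] with P⁻¹ = [[3, 10], [1, 3]], and Q = P·diag(2, -1)·P⁻¹.
Then Q⁶ = P·diag(64, 1)·P⁻¹ = [[-192, 10], [64, -3]] · [[3, 10], [1, 3]] = [[-566, -1890], [189, 631]].

[[-566, -1890], [189, 631]]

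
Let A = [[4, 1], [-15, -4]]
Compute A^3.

A² = I (check: tr A = 0 and det A = -1), so A^3 = A since 3 is odd.

[[4, 1], [-15, -4]]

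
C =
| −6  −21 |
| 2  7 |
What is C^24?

[[−6, −21], [2, 7]]

C² = C (a projection; rank 1, trace 1), so C^24 = C.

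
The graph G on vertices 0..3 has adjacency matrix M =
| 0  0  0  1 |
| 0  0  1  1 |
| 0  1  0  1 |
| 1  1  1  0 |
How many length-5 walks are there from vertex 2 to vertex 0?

6

The number of length-5 walks from vertex 2 to vertex 0 is entry (2,0) of M⁵, where M is the adjacency matrix.
M² = [[1, 1, 1, 0], [1, 2, 1, 1], [1, 1, 2, 1], [0, 1, 1, 3]]
M³ = [[0, 1, 1, 3], [1, 2, 3, 4], [1, 3, 2, 4], [3, 4, 4, 2]]
M⁴ = [[3, 4, 4, 2], [4, 7, 6, 6], [4, 6, 7, 6], [2, 6, 6, 11]]
M⁵ = [[2, 6, 6, 11], [6, 12, 13, 17], [6, 13, 12, 17], [11, 17, 17, 14]]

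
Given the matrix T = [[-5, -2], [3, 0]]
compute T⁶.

[[2059, 1330], [-1995, -1266]]

tr T = -5 and det T = 6, so the characteristic polynomial is λ² − (-5)λ + (6) with roots -3 and -2.
Eigenvectors give P = [[1, 2], [-1, -3]] with P⁻¹ = [[3, 2], [-1, -1]], and T = P·diag(-3, -2)·P⁻¹.
Then T⁶ = P·diag(729, 64)·P⁻¹ = [[729, 128], [-729, -192]] · [[3, 2], [-1, -1]] = [[2059, 1330], [-1995, -1266]].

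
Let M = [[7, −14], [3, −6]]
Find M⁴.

M² = M (a projection; rank 1, trace 1), so M⁴ = M.

[[7, −14], [3, −6]]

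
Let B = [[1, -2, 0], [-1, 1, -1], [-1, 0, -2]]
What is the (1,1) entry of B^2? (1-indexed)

3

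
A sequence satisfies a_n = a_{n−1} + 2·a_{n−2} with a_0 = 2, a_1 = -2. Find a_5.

With companion matrix C = [[1, 2], [1, 0]], [a_n, a_{n−1}]ᵀ = C·[a_{n−1}, a_{n−2}]ᵀ, so [a_5, a_4]ᵀ = C⁴·[a_1, a_0]ᵀ.
C⁴ = [[11, 10], [5, 6]], giving [a_5, a_4]ᵀ = [[-2], [2]].

-2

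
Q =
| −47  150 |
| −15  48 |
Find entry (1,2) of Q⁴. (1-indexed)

tr Q = 1 and det Q = −6, so the characteristic polynomial is λ² − (1)λ + (−6) with roots −2 and 3.
Eigenvectors give P = [[10, −3], [3, −1]] with P⁻¹ = [[1, −3], [3, −10]], and Q = P·diag(−2, 3)·P⁻¹.
Then Q⁴ = P·diag(16, 81)·P⁻¹ = [[160, −243], [48, −81]] · [[1, −3], [3, −10]] = [[−569, 1950], [−195, 666]].

1950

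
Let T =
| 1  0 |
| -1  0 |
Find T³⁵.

[[1, 0], [-1, 0]]

T² = T (a projection; rank 1, trace 1), so T³⁵ = T.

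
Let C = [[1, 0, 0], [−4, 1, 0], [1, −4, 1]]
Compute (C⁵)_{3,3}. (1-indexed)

1

C = I + N where N = [[0, 0, 0], [−4, 0, 0], [1, −4, 0]] is strictly lower-triangular, so N³ = 0.
(I + N)⁵ = I + 5·N + 10·N² = [[1, 0, 0], [−20, 1, 0], [165, −20, 1]].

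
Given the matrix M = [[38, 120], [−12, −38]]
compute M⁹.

tr M = 0 and det M = −4, so the characteristic polynomial is λ² − (0)λ + (−4) with roots 2 and −2.
Eigenvectors give P = [[10, −3], [−3, 1]] with P⁻¹ = [[1, 3], [3, 10]], and M = P·diag(2, −2)·P⁻¹.
Then M⁹ = P·diag(512, −512)·P⁻¹ = [[5120, 1536], [−1536, −512]] · [[1, 3], [3, 10]] = [[9728, 30720], [−3072, −9728]].

[[9728, 30720], [−3072, −9728]]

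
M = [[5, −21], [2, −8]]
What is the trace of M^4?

tr M = −3 and det M = 2, so the characteristic polynomial is λ² − (−3)λ + (2) with roots −1 and −2.
Eigenvectors give P = [[7, 3], [2, 1]] with P⁻¹ = [[1, −3], [−2, 7]], and M = P·diag(−1, −2)·P⁻¹.
Then M^4 = P·diag(1, 16)·P⁻¹ = [[7, 48], [2, 16]] · [[1, −3], [−2, 7]] = [[−89, 315], [−30, 106]].

17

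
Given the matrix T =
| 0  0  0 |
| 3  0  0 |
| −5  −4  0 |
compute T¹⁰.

[[0, 0, 0], [0, 0, 0], [0, 0, 0]]

T is strictly triangular, hence nilpotent: T³ = 0, so T¹⁰ = 0.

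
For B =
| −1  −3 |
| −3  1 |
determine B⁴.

[[100, 0], [0, 100]]

B² = [[10, 0], [0, 10]]
B³ = [[−10, −30], [−30, 10]]
B⁴ = [[100, 0], [0, 100]]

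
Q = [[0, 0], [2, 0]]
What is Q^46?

Q is strictly triangular, hence nilpotent: Q^2 = 0, so Q^46 = 0.

[[0, 0], [0, 0]]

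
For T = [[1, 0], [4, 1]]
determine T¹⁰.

[[1, 0], [40, 1]]

T = I + N where N = [[0, 0], [4, 0]] is strictly lower-triangular, so N² = 0.
(I + N)¹⁰ = I + 10·N = [[1, 0], [40, 1]].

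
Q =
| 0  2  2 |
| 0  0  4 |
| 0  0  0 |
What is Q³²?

[[0, 0, 0], [0, 0, 0], [0, 0, 0]]

Q is strictly triangular, hence nilpotent: Q³ = 0, so Q³² = 0.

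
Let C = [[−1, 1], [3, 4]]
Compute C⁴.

C² = [[4, 3], [9, 19]]
C³ = [[5, 16], [48, 85]]
C⁴ = [[43, 69], [207, 388]]

[[43, 69], [207, 388]]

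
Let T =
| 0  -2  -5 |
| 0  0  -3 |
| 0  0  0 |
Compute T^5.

[[0, 0, 0], [0, 0, 0], [0, 0, 0]]

T is strictly triangular, hence nilpotent: T^3 = 0, so T^5 = 0.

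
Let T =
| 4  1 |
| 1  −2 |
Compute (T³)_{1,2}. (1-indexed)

T² = [[17, 2], [2, 5]]
T³ = [[70, 13], [13, −8]]

13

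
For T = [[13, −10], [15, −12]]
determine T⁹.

tr T = 1 and det T = −6, so the characteristic polynomial is λ² − (1)λ + (−6) with roots −2 and 3.
Eigenvectors give P = [[−2, 1], [−3, 1]] with P⁻¹ = [[1, −1], [3, −2]], and T = P·diag(−2, 3)·P⁻¹.
Then T⁹ = P·diag(−512, 19683)·P⁻¹ = [[1024, 19683], [1536, 19683]] · [[1, −1], [3, −2]] = [[60073, −40390], [60585, −40902]].

[[60073, −40390], [60585, −40902]]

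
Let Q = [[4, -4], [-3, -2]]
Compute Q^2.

[[28, -8], [-6, 16]]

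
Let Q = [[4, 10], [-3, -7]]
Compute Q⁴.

tr Q = -3 and det Q = 2, so the characteristic polynomial is λ² − (-3)λ + (2) with roots -1 and -2.
Eigenvectors give P = [[-2, -5], [1, 3]] with P⁻¹ = [[-3, -5], [1, 2]], and Q = P·diag(-1, -2)·P⁻¹.
Then Q⁴ = P·diag(1, 16)·P⁻¹ = [[-2, -80], [1, 48]] · [[-3, -5], [1, 2]] = [[-74, -150], [45, 91]].

[[-74, -150], [45, 91]]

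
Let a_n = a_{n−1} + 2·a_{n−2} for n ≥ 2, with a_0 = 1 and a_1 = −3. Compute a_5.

With companion matrix Q = [[1, 2], [1, 0]], [a_n, a_{n−1}]ᵀ = Q·[a_{n−1}, a_{n−2}]ᵀ, so [a_5, a_4]ᵀ = Q⁴·[a_1, a_0]ᵀ.
Q⁴ = [[11, 10], [5, 6]], giving [a_5, a_4]ᵀ = [[−23], [−9]].

−23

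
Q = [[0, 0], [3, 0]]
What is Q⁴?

Q is strictly triangular, hence nilpotent: Q² = 0, so Q⁴ = 0.

[[0, 0], [0, 0]]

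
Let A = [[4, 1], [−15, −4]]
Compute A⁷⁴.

A² = I (check: tr A = 0 and det A = −1), so A⁷⁴ = I since 74 is even.

[[1, 0], [0, 1]]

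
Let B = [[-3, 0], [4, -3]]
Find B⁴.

B² = [[9, 0], [-24, 9]]
B³ = [[-27, 0], [108, -27]]
B⁴ = [[81, 0], [-432, 81]]

[[81, 0], [-432, 81]]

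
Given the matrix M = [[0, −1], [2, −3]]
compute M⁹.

tr M = −3 and det M = 2, so the characteristic polynomial is λ² − (−3)λ + (2) with roots −1 and −2.
Eigenvectors give P = [[1, −1], [1, −2]] with P⁻¹ = [[2, −1], [1, −1]], and M = P·diag(−1, −2)·P⁻¹.
Then M⁹ = P·diag(−1, −512)·P⁻¹ = [[−1, 512], [−1, 1024]] · [[2, −1], [1, −1]] = [[510, −511], [1022, −1023]].

[[510, −511], [1022, −1023]]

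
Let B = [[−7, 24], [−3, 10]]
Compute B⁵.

tr B = 3 and det B = 2, so the characteristic polynomial is λ² − (3)λ + (2) with roots 1 and 2.
Eigenvectors give P = [[3, 8], [1, 3]] with P⁻¹ = [[3, −8], [−1, 3]], and B = P·diag(1, 2)·P⁻¹.
Then B⁵ = P·diag(1, 32)·P⁻¹ = [[3, 256], [1, 96]] · [[3, −8], [−1, 3]] = [[−247, 744], [−93, 280]].

[[−247, 744], [−93, 280]]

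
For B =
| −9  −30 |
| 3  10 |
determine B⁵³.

B² = B (a projection; rank 1, trace 1), so B⁵³ = B.

[[−9, −30], [3, 10]]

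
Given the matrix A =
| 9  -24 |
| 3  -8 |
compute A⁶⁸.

[[9, -24], [3, -8]]

A² = A (a projection; rank 1, trace 1), so A⁶⁸ = A.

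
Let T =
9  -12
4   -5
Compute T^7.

[[8745, -13116], [4372, -6557]]

tr T = 4 and det T = 3, so the characteristic polynomial is λ² − (4)λ + (3) with roots 3 and 1.
Eigenvectors give P = [[2, -3], [1, -2]] with P⁻¹ = [[2, -3], [1, -2]], and T = P·diag(3, 1)·P⁻¹.
Then T^7 = P·diag(2187, 1)·P⁻¹ = [[4374, -3], [2187, -2]] · [[2, -3], [1, -2]] = [[8745, -13116], [4372, -6557]].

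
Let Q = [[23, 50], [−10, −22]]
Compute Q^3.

[[167, 350], [−70, −148]]

tr Q = 1 and det Q = −6, so the characteristic polynomial is λ² − (1)λ + (−6) with roots −2 and 3.
Eigenvectors give P = [[2, −5], [−1, 2]] with P⁻¹ = [[−2, −5], [−1, −2]], and Q = P·diag(−2, 3)·P⁻¹.
Then Q^3 = P·diag(−8, 27)·P⁻¹ = [[−16, −135], [8, 54]] · [[−2, −5], [−1, −2]] = [[167, 350], [−70, −148]].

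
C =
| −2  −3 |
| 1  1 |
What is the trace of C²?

−1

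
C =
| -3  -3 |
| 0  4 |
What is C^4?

[[81, -75], [0, 256]]

C^2 = [[9, -3], [0, 16]]
C^3 = [[-27, -39], [0, 64]]
C^4 = [[81, -75], [0, 256]]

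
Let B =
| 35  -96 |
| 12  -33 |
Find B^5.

[[2195, -5856], [732, -1953]]

tr B = 2 and det B = -3, so the characteristic polynomial is λ² − (2)λ + (-3) with roots -1 and 3.
Eigenvectors give P = [[-8, 3], [-3, 1]] with P⁻¹ = [[1, -3], [3, -8]], and B = P·diag(-1, 3)·P⁻¹.
Then B^5 = P·diag(-1, 243)·P⁻¹ = [[8, 729], [3, 243]] · [[1, -3], [3, -8]] = [[2195, -5856], [732, -1953]].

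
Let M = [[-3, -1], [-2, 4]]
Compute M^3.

M^2 = [[11, -1], [-2, 18]]
M^3 = [[-31, -15], [-30, 74]]

[[-31, -15], [-30, 74]]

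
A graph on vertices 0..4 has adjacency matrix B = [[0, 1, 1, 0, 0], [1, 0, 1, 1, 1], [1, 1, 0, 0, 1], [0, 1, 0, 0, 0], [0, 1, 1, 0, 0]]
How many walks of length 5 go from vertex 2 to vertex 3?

16

The number of length-5 walks from vertex 2 to vertex 3 is entry (2,3) of B⁵, where B is the adjacency matrix.
B² = [[2, 1, 1, 1, 2], [1, 4, 2, 0, 1], [1, 2, 3, 1, 1], [1, 0, 1, 1, 1], [2, 1, 1, 1, 2]]
B³ = [[2, 6, 5, 1, 2], [6, 4, 6, 4, 6], [5, 6, 4, 2, 5], [1, 4, 2, 0, 1], [2, 6, 5, 1, 2]]
B⁴ = [[11, 10, 10, 6, 11], [10, 22, 16, 4, 10], [10, 16, 16, 6, 10], [6, 4, 6, 4, 6], [11, 10, 10, 6, 11]]
B⁵ = [[20, 38, 32, 10, 20], [38, 40, 42, 22, 38], [32, 42, 36, 16, 32], [10, 22, 16, 4, 10], [20, 38, 32, 10, 20]]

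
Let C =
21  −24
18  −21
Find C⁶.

[[729, 0], [0, 729]]

tr C = 0 and det C = −9, so the characteristic polynomial is λ² − (0)λ + (−9) with roots −3 and 3.
Eigenvectors give P = [[1, 4], [1, 3]] with P⁻¹ = [[−3, 4], [1, −1]], and C = P·diag(−3, 3)·P⁻¹.
Then C⁶ = P·diag(729, 729)·P⁻¹ = [[729, 2916], [729, 2187]] · [[−3, 4], [1, −1]] = [[729, 0], [0, 729]].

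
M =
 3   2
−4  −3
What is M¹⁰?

[[1, 0], [0, 1]]

M² = I (check: tr M = 0 and det M = −1), so M¹⁰ = I since 10 is even.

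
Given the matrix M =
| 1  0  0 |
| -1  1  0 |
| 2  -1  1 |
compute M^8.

[[1, 0, 0], [-8, 1, 0], [44, -8, 1]]

M = I + N where N = [[0, 0, 0], [-1, 0, 0], [2, -1, 0]] is strictly lower-triangular, so N^3 = 0.
(I + N)^8 = I + 8·N + 28·N^2 = [[1, 0, 0], [-8, 1, 0], [44, -8, 1]].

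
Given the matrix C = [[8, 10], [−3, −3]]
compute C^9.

[[115538, 191710], [−57513, −95343]]

tr C = 5 and det C = 6, so the characteristic polynomial is λ² − (5)λ + (6) with roots 3 and 2.
Eigenvectors give P = [[2, 5], [−1, −3]] with P⁻¹ = [[3, 5], [−1, −2]], and C = P·diag(3, 2)·P⁻¹.
Then C^9 = P·diag(19683, 512)·P⁻¹ = [[39366, 2560], [−19683, −1536]] · [[3, 5], [−1, −2]] = [[115538, 191710], [−57513, −95343]].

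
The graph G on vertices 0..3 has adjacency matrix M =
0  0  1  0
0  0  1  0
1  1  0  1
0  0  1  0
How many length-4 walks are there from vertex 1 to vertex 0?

3

The number of length-4 walks from vertex 1 to vertex 0 is entry (1,0) of M⁴, where M is the adjacency matrix.
M² = [[1, 1, 0, 1], [1, 1, 0, 1], [0, 0, 3, 0], [1, 1, 0, 1]]
M³ = [[0, 0, 3, 0], [0, 0, 3, 0], [3, 3, 0, 3], [0, 0, 3, 0]]
M⁴ = [[3, 3, 0, 3], [3, 3, 0, 3], [0, 0, 9, 0], [3, 3, 0, 3]]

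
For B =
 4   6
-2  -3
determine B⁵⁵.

[[4, 6], [-2, -3]]

B² = B (a projection; rank 1, trace 1), so B⁵⁵ = B.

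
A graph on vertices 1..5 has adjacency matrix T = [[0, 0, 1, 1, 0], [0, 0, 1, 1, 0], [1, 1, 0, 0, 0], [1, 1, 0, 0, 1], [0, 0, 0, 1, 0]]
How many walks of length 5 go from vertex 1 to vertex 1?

The number of length-5 walks from vertex 1 to vertex 1 is entry (1,1) of T⁵, where T is the adjacency matrix.
T² = [[2, 2, 0, 0, 1], [2, 2, 0, 0, 1], [0, 0, 2, 2, 0], [0, 0, 2, 3, 0], [1, 1, 0, 0, 1]]
T³ = [[0, 0, 4, 5, 0], [0, 0, 4, 5, 0], [4, 4, 0, 0, 2], [5, 5, 0, 0, 3], [0, 0, 2, 3, 0]]
T⁴ = [[9, 9, 0, 0, 5], [9, 9, 0, 0, 5], [0, 0, 8, 10, 0], [0, 0, 10, 13, 0], [5, 5, 0, 0, 3]]
T⁵ = [[0, 0, 18, 23, 0], [0, 0, 18, 23, 0], [18, 18, 0, 0, 10], [23, 23, 0, 0, 13], [0, 0, 10, 13, 0]]

0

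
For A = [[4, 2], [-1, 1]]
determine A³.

[[46, 38], [-19, -11]]

tr A = 5 and det A = 6, so the characteristic polynomial is λ² − (5)λ + (6) with roots 2 and 3.
Eigenvectors give P = [[-1, 2], [1, -1]] with P⁻¹ = [[1, 2], [1, 1]], and A = P·diag(2, 3)·P⁻¹.
Then A³ = P·diag(8, 27)·P⁻¹ = [[-8, 54], [8, -27]] · [[1, 2], [1, 1]] = [[46, 38], [-19, -11]].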